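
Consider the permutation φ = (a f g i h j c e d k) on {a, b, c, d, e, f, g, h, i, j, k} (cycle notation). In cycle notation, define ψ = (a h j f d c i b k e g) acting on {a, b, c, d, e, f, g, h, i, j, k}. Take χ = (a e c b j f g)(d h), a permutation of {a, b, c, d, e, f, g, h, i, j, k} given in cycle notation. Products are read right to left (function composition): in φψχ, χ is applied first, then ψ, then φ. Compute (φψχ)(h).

e

Apply the permutations in order: χ(h) = d, then ψ(d) = c, then φ(c) = e. So (φψχ)(h) = e.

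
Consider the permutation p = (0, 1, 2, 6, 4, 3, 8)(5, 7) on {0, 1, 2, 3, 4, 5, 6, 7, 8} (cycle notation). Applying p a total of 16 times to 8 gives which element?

1

8 lies in the 7-cycle (0, 1, 2, 6, 4, 3, 8).
Since the cycle has length 7, p^16 acts on it the same as p^2 (16 mod 7 = 2).
Advancing 2 steps from 8: 8 → 0 → 1.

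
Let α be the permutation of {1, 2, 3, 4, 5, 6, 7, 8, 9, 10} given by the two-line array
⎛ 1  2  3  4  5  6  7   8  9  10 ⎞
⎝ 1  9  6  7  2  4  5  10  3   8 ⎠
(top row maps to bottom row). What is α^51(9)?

Tracing 9 → 3 → … returns to 9 after 7 steps, so 9 lies in a 7-cycle (2 9 3 6 4 7 5).
On a 7-cycle, α^7 is the identity, so α^51 = α^2 there (51 ≡ 2 mod 7).
Stepping 2 places around the cycle: 9 → 3 → 6.

6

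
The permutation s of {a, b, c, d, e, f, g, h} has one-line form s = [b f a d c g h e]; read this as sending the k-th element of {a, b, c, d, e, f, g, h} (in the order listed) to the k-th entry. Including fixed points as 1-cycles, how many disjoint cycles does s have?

2

The cycle decomposition is (a, b, f, g, h, e, c)(d), which has 2 cycles (counting 1-cycles).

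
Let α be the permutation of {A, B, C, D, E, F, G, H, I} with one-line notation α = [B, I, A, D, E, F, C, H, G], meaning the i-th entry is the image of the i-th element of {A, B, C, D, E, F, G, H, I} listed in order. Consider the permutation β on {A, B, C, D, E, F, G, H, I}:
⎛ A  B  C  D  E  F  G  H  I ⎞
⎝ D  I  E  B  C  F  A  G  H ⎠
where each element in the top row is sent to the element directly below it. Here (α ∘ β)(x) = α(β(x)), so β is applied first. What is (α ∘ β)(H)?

First apply β: β(H) = G, then α(G) = C. Thus (α ∘ β)(H) = C.

C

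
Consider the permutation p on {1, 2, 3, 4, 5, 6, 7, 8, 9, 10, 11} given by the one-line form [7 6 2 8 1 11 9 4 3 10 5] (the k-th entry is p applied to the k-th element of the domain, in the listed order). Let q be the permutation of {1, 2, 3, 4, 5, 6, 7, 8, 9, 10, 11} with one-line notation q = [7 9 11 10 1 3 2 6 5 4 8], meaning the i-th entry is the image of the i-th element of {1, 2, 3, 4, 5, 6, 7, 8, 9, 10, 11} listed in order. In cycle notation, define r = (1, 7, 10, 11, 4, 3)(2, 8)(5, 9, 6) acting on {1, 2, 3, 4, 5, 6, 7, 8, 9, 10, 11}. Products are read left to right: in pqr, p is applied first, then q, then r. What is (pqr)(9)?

4

(pqr)(9) = r(q(p(9))). p(9) = 3, then q(3) = 11, then r(11) = 4, so the result is 4.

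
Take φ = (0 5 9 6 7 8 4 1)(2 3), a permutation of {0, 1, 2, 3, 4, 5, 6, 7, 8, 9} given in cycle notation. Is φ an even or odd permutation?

The cycle lengths are 8, 2.
A cycle of length ℓ contributes ℓ−1 transpositions, so φ is a product of 7 + 1 = 8 transpositions — even.

even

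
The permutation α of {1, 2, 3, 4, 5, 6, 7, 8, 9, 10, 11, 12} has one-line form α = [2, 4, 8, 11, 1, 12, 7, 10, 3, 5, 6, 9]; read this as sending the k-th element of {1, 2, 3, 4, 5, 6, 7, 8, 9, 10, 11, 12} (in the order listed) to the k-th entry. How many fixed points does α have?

1

The fixed points (elements with α(x) = x) are {7}, so there is 1.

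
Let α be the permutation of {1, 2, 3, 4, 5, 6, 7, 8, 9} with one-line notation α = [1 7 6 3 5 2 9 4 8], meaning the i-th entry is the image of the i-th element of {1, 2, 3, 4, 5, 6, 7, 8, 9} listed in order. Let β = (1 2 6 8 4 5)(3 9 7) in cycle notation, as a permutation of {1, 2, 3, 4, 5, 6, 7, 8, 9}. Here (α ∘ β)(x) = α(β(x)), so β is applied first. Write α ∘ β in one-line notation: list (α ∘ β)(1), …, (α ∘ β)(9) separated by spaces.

7 2 8 5 1 4 6 3 9

Chase each element through β then α: 1 → 2 → 7; 2 → 6 → 2; 3 → 9 → 8; 4 → 5 → 5; 5 → 1 → 1; 6 → 8 → 4; 7 → 3 → 6; 8 → 4 → 3; 9 → 7 → 9.
Collecting the images, α ∘ β = [7 2 8 5 1 4 6 3 9].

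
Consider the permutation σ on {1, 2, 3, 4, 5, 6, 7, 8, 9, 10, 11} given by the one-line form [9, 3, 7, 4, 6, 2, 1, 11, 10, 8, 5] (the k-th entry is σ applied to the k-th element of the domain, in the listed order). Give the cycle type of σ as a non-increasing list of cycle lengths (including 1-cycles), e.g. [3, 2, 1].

[10, 1]

The disjoint cycles are (1 9 10 8 11 5 6 2 3 7)(4), with lengths 10, 1 in non-increasing order.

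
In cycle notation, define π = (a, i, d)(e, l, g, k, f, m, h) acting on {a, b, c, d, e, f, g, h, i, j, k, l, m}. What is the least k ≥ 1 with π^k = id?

The cycle type of π is (7, 3, 1, 1, 1).
Since disjoint cycles commute, ord(π) = lcm(7, 3) = 21.

21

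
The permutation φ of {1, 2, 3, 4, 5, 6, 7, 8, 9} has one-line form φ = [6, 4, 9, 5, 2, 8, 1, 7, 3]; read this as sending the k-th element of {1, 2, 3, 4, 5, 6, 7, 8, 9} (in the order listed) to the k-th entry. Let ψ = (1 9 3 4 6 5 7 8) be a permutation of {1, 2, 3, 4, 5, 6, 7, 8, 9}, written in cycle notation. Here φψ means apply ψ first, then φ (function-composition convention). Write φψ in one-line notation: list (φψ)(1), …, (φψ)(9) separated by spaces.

3 4 5 8 1 2 7 6 9

(φψ)(x) = φ(ψ(x)). Computing each image: φ(ψ(1)) = φ(9) = 3, φ(ψ(2)) = φ(2) = 4, φ(ψ(3)) = φ(4) = 5, φ(ψ(4)) = φ(6) = 8, φ(ψ(5)) = φ(7) = 1, φ(ψ(6)) = φ(5) = 2, φ(ψ(7)) = φ(8) = 7, φ(ψ(8)) = φ(1) = 6, φ(ψ(9)) = φ(3) = 9.
Hence φψ = [3 4 5 8 1 2 7 6 9].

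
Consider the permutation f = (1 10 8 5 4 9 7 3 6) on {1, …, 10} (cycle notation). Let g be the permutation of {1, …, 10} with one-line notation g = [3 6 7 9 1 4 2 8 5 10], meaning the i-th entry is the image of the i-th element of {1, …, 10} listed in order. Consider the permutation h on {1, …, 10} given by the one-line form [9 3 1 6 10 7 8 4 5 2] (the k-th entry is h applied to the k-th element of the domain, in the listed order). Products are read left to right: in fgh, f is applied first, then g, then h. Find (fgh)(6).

Chase 6: f(6) = 1; g(1) = 3; h(3) = 1. Hence (fgh)(6) = 1.

1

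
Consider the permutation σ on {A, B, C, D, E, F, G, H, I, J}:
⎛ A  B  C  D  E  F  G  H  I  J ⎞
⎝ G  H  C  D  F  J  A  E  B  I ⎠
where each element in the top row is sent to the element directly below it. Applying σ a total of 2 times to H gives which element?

Tracing H → E → … returns to H after 6 steps, so H lies in a 6-cycle (B, H, E, F, J, I).
Stepping 2 places around the cycle: H → E → F.

F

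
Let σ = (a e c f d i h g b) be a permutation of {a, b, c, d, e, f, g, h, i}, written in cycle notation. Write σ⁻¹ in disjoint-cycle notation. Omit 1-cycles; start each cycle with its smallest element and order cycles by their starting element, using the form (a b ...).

The inverse reverses each cycle.
Reversing each cycle of σ and rotating so the smallest element leads gives (a b g h i d f c e).

(a b g h i d f c e)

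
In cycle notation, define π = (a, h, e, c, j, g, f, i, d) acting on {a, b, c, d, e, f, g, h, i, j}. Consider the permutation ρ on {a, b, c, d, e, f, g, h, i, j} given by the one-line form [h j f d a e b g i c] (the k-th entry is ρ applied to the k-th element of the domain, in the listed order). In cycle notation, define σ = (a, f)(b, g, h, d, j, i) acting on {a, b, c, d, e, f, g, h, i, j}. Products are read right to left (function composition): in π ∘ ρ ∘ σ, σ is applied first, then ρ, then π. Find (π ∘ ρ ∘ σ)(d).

j

Chase d: σ(d) = j; ρ(j) = c; π(c) = j. Hence (π ∘ ρ ∘ σ)(d) = j.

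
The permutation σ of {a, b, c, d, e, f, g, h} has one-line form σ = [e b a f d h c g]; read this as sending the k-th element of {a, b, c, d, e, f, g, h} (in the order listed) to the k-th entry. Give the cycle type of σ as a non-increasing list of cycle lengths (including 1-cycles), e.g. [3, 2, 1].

[7, 1]

The disjoint cycles are (a, e, d, f, h, g, c)(b), with lengths 7, 1 in non-increasing order.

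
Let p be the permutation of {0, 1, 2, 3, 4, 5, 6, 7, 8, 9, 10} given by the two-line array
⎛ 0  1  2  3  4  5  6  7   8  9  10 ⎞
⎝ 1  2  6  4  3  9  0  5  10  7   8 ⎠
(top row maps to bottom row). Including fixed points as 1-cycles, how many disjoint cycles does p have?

4

The cycle decomposition is (0, 1, 2, 6)(3, 4)(5, 9, 7)(8, 10), which has 4 cycles (counting 1-cycles).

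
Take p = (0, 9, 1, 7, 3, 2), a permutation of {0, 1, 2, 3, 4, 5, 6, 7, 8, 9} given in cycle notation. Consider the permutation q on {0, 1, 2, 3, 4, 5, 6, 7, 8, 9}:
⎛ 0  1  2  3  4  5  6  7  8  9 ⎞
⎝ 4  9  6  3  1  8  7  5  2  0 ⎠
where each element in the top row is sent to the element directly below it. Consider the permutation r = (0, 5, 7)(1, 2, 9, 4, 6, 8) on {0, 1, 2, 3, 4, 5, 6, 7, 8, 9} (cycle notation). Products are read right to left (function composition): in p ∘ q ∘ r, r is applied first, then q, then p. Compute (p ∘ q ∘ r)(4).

Chase 4: r(4) = 6; q(6) = 7; p(7) = 3. Hence (p ∘ q ∘ r)(4) = 3.

3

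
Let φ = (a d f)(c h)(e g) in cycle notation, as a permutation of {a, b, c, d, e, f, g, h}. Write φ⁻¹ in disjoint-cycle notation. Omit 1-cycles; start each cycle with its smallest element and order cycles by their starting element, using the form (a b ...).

(a f d)(c h)(e g)

The inverse reverses each cycle.
Reversing each cycle of φ and rotating so the smallest element leads gives (a f d)(c h)(e g).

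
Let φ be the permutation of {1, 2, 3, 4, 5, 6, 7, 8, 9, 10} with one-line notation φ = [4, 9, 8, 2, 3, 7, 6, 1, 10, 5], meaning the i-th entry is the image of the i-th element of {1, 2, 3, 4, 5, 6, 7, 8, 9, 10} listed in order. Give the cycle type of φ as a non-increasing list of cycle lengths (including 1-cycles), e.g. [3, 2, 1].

[8, 2]

The disjoint cycles are (1 4 2 9 10 5 3 8)(6 7), with lengths 8, 2 in non-increasing order.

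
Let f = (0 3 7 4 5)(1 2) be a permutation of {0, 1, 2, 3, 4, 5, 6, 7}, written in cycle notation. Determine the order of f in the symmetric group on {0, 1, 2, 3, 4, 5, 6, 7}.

10

The cycle type of f is (5, 2, 1).
The order is lcm(5, 2) = 10.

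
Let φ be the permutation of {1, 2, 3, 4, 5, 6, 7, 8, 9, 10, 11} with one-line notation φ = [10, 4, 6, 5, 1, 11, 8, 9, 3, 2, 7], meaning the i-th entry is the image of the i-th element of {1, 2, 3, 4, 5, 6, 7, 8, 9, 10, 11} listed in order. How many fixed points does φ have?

0

No element satisfies φ(x) = x, so there are 0 fixed points.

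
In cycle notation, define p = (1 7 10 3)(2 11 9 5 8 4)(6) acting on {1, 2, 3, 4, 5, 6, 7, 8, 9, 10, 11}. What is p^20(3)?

3

3 lies in the 4-cycle (1 7 10 3).
Since the cycle has length 4, p^20 acts on it the same as p^0 (20 mod 4 = 0).
So p^20(3) = 3.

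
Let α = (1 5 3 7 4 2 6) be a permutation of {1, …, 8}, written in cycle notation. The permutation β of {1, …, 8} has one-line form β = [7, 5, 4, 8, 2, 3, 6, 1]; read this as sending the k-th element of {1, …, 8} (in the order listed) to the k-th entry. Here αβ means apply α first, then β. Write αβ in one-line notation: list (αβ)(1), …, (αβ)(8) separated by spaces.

(αβ)(x) = β(α(x)). Computing each image: β(α(1)) = β(5) = 2, β(α(2)) = β(6) = 3, β(α(3)) = β(7) = 6, β(α(4)) = β(2) = 5, β(α(5)) = β(3) = 4, β(α(6)) = β(1) = 7, β(α(7)) = β(4) = 8, β(α(8)) = β(8) = 1.
Hence αβ = [2 3 6 5 4 7 8 1].

2 3 6 5 4 7 8 1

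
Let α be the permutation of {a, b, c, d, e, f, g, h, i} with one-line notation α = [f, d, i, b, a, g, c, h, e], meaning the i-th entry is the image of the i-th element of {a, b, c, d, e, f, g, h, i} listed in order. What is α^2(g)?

i

Tracing g → c → … returns to g after 6 steps, so g lies in a 6-cycle (a, f, g, c, i, e).
Advancing 2 steps from g: g → c → i.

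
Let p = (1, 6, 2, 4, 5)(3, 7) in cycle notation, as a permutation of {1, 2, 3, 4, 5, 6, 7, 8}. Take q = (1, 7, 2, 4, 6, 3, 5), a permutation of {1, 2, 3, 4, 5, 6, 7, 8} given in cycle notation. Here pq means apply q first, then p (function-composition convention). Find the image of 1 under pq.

3

(pq)(1) = p(q(1)). q(1) = 7, then p(7) = 3. So (pq)(1) = 3.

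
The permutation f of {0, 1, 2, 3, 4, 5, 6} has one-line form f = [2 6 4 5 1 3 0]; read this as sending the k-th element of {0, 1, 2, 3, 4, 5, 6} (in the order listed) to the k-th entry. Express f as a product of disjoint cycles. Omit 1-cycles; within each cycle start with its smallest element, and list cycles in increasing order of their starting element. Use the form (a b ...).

(0 2 4 1 6)(3 5)

Start at 0 and follow images: 0 → 2 → 4 → 1 → 6 → 0, giving the cycle (0 2 4 1 6).
Continuing from each remaining unvisited element yields (0 2 4 1 6)(3 5).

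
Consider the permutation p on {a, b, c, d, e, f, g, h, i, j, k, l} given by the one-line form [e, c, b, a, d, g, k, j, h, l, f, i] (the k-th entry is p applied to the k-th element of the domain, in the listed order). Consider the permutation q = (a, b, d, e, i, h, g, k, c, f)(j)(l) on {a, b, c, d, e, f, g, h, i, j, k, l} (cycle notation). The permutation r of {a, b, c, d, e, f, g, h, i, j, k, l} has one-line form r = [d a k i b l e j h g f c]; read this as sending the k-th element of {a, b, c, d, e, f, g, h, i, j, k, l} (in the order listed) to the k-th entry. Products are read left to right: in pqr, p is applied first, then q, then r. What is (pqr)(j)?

c

Chase j: p(j) = l; q(l) = l; r(l) = c. Hence (pqr)(j) = c.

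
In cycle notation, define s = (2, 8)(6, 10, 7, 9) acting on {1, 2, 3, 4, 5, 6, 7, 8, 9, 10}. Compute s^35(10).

6

10 lies in the 4-cycle (6, 10, 7, 9).
Powers repeat with period 4 on this cycle, and 35 mod 4 = 3, so s^35(10) = s^3(10).
Advancing 3 steps from 10: 10 → 7 → 9 → 6.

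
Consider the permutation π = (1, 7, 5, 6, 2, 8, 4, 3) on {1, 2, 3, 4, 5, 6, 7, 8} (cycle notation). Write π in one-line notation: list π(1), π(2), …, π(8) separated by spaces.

Reading each image from the cycles: 1→7, 2→8, 3→1, 4→3, 5→6, 6→2, 7→5, 8→4.
So the one-line form is 7 8 1 3 6 2 5 4.

7 8 1 3 6 2 5 4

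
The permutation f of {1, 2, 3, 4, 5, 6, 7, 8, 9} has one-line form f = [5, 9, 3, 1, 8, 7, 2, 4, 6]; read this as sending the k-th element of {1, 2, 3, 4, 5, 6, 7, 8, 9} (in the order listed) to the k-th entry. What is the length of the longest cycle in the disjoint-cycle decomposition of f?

Decomposing into disjoint cycles gives (1, 5, 8, 4)(2, 9, 6, 7); the longest has length 4.

4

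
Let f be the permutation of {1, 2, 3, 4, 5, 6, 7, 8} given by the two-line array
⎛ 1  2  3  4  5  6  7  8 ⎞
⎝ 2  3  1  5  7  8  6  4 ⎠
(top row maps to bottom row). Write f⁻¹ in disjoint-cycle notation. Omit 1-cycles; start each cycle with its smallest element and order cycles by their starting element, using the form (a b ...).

(1 3 2)(4 8 6 7 5)

First write f in disjoint cycles: (1 2 3)(4 5 7 6 8).
The inverse reverses every cycle; in canonical form, f⁻¹ = (1 3 2)(4 8 6 7 5).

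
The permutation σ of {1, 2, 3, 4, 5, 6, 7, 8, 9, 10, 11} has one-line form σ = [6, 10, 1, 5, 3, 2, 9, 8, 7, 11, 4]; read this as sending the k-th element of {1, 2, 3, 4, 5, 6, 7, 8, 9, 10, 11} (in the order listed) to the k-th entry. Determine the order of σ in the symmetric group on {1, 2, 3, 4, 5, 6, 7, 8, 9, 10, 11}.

Decomposing into disjoint cycles gives cycle lengths 8, 2, 1.
The order is lcm(8, 2) = 8.

8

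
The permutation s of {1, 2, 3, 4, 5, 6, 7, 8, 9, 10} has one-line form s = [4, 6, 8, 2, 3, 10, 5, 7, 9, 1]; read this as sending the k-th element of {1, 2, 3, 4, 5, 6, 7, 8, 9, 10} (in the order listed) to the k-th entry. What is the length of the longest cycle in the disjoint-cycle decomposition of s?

5

Decomposing into disjoint cycles gives (1, 4, 2, 6, 10)(3, 8, 7, 5); the longest has length 5.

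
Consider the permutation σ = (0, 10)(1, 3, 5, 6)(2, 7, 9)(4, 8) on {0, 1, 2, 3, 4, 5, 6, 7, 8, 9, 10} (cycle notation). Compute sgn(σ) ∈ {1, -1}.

The cycle lengths are 4, 3, 2, 2.
A cycle is odd iff its length is even; σ has 3 even-length cycles, so sgn(σ) = (−1)^3 and σ is odd.

-1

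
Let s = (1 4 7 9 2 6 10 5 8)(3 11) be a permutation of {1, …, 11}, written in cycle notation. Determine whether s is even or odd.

odd

The cycle lengths are 9, 2.
A cycle of length ℓ contributes ℓ−1 transpositions, so s is a product of 8 + 1 = 9 transpositions — odd.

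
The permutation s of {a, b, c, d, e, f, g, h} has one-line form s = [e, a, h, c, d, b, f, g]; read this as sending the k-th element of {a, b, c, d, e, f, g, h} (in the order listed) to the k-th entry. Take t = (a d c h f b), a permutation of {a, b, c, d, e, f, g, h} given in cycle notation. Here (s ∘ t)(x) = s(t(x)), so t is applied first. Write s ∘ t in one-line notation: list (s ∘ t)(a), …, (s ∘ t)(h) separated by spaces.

c e g h d a f b

(s ∘ t)(x) = s(t(x)). Computing each image: s(t(a)) = s(d) = c, s(t(b)) = s(a) = e, s(t(c)) = s(h) = g, s(t(d)) = s(c) = h, s(t(e)) = s(e) = d, s(t(f)) = s(b) = a, s(t(g)) = s(g) = f, s(t(h)) = s(f) = b.
Hence s ∘ t = [c e g h d a f b].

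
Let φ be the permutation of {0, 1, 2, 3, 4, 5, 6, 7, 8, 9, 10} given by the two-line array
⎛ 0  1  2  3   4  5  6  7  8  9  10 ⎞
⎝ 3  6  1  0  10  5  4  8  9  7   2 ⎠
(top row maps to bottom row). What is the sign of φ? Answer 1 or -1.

In disjoint-cycle form the cycle lengths are 5, 3, 2, 1.
A cycle is odd iff its length is even; φ has 1 even-length cycle, so sgn(φ) = (−1)^1 and φ is odd.

-1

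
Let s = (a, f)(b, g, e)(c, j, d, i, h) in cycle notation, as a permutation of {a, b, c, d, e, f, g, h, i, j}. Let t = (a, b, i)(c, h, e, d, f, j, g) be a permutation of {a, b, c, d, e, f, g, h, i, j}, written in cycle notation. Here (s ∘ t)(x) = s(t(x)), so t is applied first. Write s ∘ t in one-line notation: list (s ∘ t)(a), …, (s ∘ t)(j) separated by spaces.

g h c a i d j b f e

(s ∘ t)(x) = s(t(x)). Computing each image: s(t(a)) = s(b) = g, s(t(b)) = s(i) = h, s(t(c)) = s(h) = c, s(t(d)) = s(f) = a, s(t(e)) = s(d) = i, s(t(f)) = s(j) = d, s(t(g)) = s(c) = j, s(t(h)) = s(e) = b, s(t(i)) = s(a) = f, s(t(j)) = s(g) = e.
Hence s ∘ t = [g h c a i d j b f e].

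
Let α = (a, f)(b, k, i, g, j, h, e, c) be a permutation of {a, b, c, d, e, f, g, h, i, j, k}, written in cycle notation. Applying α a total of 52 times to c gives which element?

g

c lies in the 8-cycle (b, k, i, g, j, h, e, c).
Powers repeat with period 8 on this cycle, and 52 mod 8 = 4, so α^52(c) = α^4(c).
Stepping 4 places around the cycle: c → b → k → i → g.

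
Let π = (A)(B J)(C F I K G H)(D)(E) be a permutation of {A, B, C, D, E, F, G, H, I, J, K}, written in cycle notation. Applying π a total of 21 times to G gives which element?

F

G lies in the 6-cycle (C F I K G H).
On a 6-cycle, π^6 is the identity, so π^21 = π^3 there (21 ≡ 3 mod 6).
Stepping 3 places around the cycle: G → H → C → F.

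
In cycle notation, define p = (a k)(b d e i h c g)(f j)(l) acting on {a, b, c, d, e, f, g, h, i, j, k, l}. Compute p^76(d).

b

d lies in the 7-cycle (b d e i h c g).
Powers repeat with period 7 on this cycle, and 76 mod 7 = 6, so p^76(d) = p^6(d).
Advancing 6 steps from d: d → e → i → h → c → g → b.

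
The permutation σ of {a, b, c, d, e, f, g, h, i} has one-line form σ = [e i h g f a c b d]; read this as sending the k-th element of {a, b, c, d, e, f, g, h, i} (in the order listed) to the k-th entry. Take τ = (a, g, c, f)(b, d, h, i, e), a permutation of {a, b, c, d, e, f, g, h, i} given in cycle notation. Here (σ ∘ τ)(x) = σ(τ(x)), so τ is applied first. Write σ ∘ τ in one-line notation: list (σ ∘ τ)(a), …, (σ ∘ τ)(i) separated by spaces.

c g a b i e h d f

For each element, apply τ then σ: a → g → c; b → d → g; c → f → a; d → h → b; e → b → i; f → a → e; g → c → h; h → i → d; i → e → f.
Collecting the images, σ ∘ τ = [c g a b i e h d f].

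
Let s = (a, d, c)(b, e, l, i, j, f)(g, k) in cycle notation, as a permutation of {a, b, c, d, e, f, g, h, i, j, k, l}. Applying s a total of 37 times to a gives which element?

a lies in the 3-cycle (a, d, c).
Powers repeat with period 3 on this cycle, and 37 mod 3 = 1, so s^37(a) = s^1(a).
Advancing 1 step from a: a → d.

d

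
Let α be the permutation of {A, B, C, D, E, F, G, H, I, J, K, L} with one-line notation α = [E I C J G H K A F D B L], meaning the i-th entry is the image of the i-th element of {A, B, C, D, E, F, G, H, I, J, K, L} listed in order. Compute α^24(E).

E

Tracing E → G → … returns to E after 8 steps, so E lies in an 8-cycle (A E G K B I F H).
Since the cycle has length 8, α^24 acts on it the same as α^0 (24 mod 8 = 0).
So α^24(E) = E.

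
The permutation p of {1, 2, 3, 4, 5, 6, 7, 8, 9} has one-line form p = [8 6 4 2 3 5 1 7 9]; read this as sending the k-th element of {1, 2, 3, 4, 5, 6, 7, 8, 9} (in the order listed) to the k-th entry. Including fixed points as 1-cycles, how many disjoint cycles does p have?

The cycle decomposition is (1 8 7)(2 6 5 3 4)(9), which has 3 cycles (counting 1-cycles).

3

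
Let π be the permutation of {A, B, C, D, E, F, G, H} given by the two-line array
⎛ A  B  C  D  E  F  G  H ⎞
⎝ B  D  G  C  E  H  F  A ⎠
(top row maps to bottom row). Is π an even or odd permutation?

even

In disjoint-cycle form the cycle lengths are 7, 1.
A cycle of length ℓ contributes ℓ−1 transpositions, so π is a product of 6 transpositions — even.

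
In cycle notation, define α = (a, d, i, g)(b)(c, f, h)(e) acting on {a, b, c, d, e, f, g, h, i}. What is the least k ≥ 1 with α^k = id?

12

The disjoint cycles have lengths 4, 3, 1, 1.
The order is lcm(4, 3) = 12.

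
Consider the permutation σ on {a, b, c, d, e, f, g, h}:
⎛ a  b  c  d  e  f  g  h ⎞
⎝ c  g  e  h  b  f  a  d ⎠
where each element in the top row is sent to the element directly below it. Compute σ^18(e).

Tracing e → b → … returns to e after 5 steps, so e lies in a 5-cycle (a, c, e, b, g).
Since the cycle has length 5, σ^18 acts on it the same as σ^3 (18 mod 5 = 3).
Advancing 3 steps from e: e → b → g → a.

a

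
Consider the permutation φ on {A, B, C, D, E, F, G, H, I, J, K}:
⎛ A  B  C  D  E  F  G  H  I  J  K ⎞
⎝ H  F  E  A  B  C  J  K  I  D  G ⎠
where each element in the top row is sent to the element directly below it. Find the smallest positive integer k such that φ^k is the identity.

The disjoint-cycle form of φ has cycle lengths 6, 4, 1.
The order of φ is the least common multiple of its cycle lengths: lcm(6, 4) = 12.

12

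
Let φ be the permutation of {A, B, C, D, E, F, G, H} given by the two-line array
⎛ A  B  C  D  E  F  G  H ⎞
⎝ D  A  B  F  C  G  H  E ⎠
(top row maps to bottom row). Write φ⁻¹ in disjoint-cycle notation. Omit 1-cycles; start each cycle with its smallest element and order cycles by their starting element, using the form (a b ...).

(A B C E H G F D)

First write φ in disjoint cycles: (A D F G H E C B).
Reversing each cycle (and rotating so the smallest element leads) gives φ⁻¹ = (A B C E H G F D).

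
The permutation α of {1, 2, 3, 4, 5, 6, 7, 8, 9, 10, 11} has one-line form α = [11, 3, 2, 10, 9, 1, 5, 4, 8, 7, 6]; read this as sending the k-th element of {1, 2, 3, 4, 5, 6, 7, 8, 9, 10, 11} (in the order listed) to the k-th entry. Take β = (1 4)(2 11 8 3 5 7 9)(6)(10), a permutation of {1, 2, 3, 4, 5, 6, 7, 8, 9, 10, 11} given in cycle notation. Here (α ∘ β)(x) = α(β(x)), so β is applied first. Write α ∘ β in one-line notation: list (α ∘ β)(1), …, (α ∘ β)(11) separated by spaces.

(α ∘ β)(x) = α(β(x)). Computing each image: α(β(1)) = α(4) = 10, α(β(2)) = α(11) = 6, α(β(3)) = α(5) = 9, α(β(4)) = α(1) = 11, α(β(5)) = α(7) = 5, α(β(6)) = α(6) = 1, α(β(7)) = α(9) = 8, α(β(8)) = α(3) = 2, α(β(9)) = α(2) = 3, α(β(10)) = α(10) = 7, α(β(11)) = α(8) = 4.
Hence α ∘ β = [10 6 9 11 5 1 8 2 3 7 4].

10 6 9 11 5 1 8 2 3 7 4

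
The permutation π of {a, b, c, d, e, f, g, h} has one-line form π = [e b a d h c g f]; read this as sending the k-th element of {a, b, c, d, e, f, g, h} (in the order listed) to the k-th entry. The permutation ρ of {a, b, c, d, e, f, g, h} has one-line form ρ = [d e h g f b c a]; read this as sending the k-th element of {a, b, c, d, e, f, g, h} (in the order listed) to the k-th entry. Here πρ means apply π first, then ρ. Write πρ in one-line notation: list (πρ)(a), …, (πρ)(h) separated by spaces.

f e d g a h c b

(πρ)(x) = ρ(π(x)). Computing each image: ρ(π(a)) = ρ(e) = f, ρ(π(b)) = ρ(b) = e, ρ(π(c)) = ρ(a) = d, ρ(π(d)) = ρ(d) = g, ρ(π(e)) = ρ(h) = a, ρ(π(f)) = ρ(c) = h, ρ(π(g)) = ρ(g) = c, ρ(π(h)) = ρ(f) = b.
Hence πρ = [f e d g a h c b].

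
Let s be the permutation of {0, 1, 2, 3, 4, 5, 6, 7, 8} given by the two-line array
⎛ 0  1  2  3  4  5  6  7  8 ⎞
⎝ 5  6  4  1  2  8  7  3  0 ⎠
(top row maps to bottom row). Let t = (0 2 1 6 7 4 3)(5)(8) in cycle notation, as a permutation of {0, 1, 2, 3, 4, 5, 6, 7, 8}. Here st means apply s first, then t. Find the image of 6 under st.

4

First apply s: s(6) = 7, then t(7) = 4. Thus (st)(6) = 4.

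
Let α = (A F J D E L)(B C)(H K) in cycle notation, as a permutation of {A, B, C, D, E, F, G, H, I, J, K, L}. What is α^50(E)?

A

E lies in the 6-cycle (A F J D E L).
On a 6-cycle, α^6 is the identity, so α^50 = α^2 there (50 ≡ 2 mod 6).
Advancing 2 steps from E: E → L → A.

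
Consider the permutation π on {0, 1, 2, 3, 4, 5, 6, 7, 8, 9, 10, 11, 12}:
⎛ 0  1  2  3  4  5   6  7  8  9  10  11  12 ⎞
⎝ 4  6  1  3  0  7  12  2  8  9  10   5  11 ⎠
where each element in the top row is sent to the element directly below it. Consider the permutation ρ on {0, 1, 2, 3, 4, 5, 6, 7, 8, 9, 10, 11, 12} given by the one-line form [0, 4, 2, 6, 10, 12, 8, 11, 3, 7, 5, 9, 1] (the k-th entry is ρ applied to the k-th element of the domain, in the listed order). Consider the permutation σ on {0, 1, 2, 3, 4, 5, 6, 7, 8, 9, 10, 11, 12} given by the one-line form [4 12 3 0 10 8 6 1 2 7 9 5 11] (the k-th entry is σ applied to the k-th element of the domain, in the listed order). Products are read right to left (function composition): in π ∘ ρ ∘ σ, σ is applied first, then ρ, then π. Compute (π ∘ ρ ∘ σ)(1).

Chase 1: σ(1) = 12; ρ(12) = 1; π(1) = 6. Hence (π ∘ ρ ∘ σ)(1) = 6.

6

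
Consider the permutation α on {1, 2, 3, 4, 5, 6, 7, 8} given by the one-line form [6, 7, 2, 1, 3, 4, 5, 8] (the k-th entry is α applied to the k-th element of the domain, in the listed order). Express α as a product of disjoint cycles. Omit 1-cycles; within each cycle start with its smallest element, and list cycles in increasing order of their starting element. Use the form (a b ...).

(1 6 4)(2 7 5 3)

From 1: 1 → 6 → 4 → 1, closing the cycle (1 6 4).
Repeating from the next unused element and collecting all non-trivial cycles gives (1 6 4)(2 7 5 3).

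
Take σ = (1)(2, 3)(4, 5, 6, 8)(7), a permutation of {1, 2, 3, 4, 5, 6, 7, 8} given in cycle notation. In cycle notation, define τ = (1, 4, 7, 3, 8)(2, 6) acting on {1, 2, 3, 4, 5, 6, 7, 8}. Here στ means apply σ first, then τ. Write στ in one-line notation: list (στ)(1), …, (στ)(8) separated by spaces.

Chase each element through σ then τ: 1 → 1 → 4; 2 → 3 → 8; 3 → 2 → 6; 4 → 5 → 5; 5 → 6 → 2; 6 → 8 → 1; 7 → 7 → 3; 8 → 4 → 7.
So στ in one-line form is 4 8 6 5 2 1 3 7.

4 8 6 5 2 1 3 7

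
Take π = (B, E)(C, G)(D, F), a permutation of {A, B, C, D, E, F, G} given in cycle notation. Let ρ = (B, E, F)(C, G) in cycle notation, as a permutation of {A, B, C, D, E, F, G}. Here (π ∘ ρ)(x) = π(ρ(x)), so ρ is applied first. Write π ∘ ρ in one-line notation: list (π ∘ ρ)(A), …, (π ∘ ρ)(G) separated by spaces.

A B C F D E G

Chase each element through ρ then π: A → A → A; B → E → B; C → G → C; D → D → F; E → F → D; F → B → E; G → C → G.
So π ∘ ρ in one-line form is A B C F D E G.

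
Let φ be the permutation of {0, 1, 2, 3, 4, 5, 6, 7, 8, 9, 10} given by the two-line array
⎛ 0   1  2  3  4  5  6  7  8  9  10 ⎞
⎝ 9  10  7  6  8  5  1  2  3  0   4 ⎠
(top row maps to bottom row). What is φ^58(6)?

Tracing 6 → 1 → … returns to 6 after 6 steps, so 6 lies in a 6-cycle (1, 10, 4, 8, 3, 6).
Since the cycle has length 6, φ^58 acts on it the same as φ^4 (58 mod 6 = 4).
Stepping 4 places around the cycle: 6 → 1 → 10 → 4 → 8.

8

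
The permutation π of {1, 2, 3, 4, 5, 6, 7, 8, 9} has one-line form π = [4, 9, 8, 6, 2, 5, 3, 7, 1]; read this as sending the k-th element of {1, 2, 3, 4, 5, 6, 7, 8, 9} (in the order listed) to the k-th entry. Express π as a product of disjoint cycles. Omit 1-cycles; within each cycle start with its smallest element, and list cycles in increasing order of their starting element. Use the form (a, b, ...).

(1, 4, 6, 5, 2, 9)(3, 8, 7)

From 1: 1 → 4 → 6 → 5 → 2 → 9 → 1, closing the cycle (1, 4, 6, 5, 2, 9).
Repeating from the next unused element and collecting all non-trivial cycles gives (1, 4, 6, 5, 2, 9)(3, 8, 7).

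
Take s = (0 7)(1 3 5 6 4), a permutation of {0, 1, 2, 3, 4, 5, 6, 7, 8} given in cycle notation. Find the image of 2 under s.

2

2 does not appear in any cycle of s, so it is a fixed point: s(2) = 2.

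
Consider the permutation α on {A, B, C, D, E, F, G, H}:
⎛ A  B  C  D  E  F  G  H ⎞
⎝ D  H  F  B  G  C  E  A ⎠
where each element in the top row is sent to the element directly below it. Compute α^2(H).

D

Tracing H → A → … returns to H after 4 steps, so H lies in a 4-cycle (A, D, B, H).
Advancing 2 steps from H: H → A → D.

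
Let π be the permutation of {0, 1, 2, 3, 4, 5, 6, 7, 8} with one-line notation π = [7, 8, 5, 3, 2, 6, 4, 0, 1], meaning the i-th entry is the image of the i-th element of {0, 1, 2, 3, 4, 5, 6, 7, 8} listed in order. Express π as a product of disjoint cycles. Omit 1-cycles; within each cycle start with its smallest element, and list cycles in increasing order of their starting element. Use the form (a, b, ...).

Iterating π from 0 gives 0 → 7 → 0; that is the 2-cycle (0, 7).
Repeating from the next unused element and collecting all non-trivial cycles gives (0, 7)(1, 8)(2, 5, 6, 4).

(0, 7)(1, 8)(2, 5, 6, 4)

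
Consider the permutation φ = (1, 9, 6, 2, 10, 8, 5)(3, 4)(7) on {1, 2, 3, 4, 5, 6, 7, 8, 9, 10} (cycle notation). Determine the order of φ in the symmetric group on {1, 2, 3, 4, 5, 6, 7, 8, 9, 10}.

The cycle type of φ is (7, 2, 1).
The order of φ is the least common multiple of its cycle lengths: lcm(7, 2) = 14.

14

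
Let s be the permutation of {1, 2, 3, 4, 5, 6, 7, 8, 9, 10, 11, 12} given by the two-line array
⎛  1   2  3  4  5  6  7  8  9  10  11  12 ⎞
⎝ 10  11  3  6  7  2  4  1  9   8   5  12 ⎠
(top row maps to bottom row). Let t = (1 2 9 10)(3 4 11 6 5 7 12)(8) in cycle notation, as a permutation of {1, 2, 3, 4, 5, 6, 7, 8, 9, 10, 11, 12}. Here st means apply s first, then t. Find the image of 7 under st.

11

s(7) = 4, then t(4) = 11; composing gives (st)(7) = 11.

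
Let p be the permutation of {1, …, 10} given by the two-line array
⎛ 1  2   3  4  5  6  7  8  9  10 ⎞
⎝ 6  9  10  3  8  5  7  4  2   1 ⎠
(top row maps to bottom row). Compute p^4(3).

5

Tracing 3 → 10 → … returns to 3 after 7 steps, so 3 lies in a 7-cycle (1 6 5 8 4 3 10).
Advancing 4 steps from 3: 3 → 10 → 1 → 6 → 5.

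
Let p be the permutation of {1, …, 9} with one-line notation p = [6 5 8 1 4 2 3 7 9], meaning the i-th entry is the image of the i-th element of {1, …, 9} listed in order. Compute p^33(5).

6

Tracing 5 → 4 → … returns to 5 after 5 steps, so 5 lies in a 5-cycle (1 6 2 5 4).
On a 5-cycle, p^5 is the identity, so p^33 = p^3 there (33 ≡ 3 mod 5).
Stepping 3 places around the cycle: 5 → 4 → 1 → 6.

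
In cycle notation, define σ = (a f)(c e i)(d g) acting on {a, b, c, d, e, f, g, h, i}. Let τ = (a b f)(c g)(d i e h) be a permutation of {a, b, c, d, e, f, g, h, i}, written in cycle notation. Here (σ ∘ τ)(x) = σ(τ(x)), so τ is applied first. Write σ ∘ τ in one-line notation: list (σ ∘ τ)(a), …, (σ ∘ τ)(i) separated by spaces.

(σ ∘ τ)(x) = σ(τ(x)). Computing each image: σ(τ(a)) = σ(b) = b, σ(τ(b)) = σ(f) = a, σ(τ(c)) = σ(g) = d, σ(τ(d)) = σ(i) = c, σ(τ(e)) = σ(h) = h, σ(τ(f)) = σ(a) = f, σ(τ(g)) = σ(c) = e, σ(τ(h)) = σ(d) = g, σ(τ(i)) = σ(e) = i.
Hence σ ∘ τ = [b a d c h f e g i].

b a d c h f e g i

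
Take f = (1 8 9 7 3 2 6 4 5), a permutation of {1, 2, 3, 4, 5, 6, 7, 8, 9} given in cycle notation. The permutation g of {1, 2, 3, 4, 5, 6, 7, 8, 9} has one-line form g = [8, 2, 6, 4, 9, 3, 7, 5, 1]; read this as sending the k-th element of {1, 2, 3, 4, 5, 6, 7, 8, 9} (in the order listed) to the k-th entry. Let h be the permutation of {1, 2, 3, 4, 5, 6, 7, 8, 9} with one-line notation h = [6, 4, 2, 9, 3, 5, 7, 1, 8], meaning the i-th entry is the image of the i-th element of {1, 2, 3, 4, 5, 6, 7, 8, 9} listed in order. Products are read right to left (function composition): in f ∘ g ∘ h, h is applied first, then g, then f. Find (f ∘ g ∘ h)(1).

2

Apply the permutations in order: h(1) = 6, then g(6) = 3, then f(3) = 2. So (f ∘ g ∘ h)(1) = 2.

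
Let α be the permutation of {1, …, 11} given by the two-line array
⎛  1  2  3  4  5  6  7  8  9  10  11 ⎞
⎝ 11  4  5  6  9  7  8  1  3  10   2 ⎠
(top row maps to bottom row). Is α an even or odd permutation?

In disjoint-cycle form the cycle lengths are 7, 3, 1.
A cycle of length ℓ contributes ℓ−1 transpositions, so α is a product of 6 + 2 = 8 transpositions — even.

even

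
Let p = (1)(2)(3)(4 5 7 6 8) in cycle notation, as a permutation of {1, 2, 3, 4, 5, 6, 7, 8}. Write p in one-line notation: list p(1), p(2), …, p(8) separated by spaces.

Image by image: 1↦1, 2↦2, 3↦3, 4↦5, 5↦7, 6↦8, 7↦6, 8↦4.
Listing these in domain order gives 1 2 3 5 7 8 6 4.

1 2 3 5 7 8 6 4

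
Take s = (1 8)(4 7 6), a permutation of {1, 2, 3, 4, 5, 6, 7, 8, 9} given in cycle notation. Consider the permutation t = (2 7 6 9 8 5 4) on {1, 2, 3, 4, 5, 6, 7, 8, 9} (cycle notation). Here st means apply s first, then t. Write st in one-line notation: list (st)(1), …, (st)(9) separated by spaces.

For each element, apply s then t: 1 → 8 → 5; 2 → 2 → 7; 3 → 3 → 3; 4 → 7 → 6; 5 → 5 → 4; 6 → 4 → 2; 7 → 6 → 9; 8 → 1 → 1; 9 → 9 → 8.
So st in one-line form is 5 7 3 6 4 2 9 1 8.

5 7 3 6 4 2 9 1 8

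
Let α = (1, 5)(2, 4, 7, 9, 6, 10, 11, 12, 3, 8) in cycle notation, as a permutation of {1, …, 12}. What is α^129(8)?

3

8 lies in the 10-cycle (2, 4, 7, 9, 6, 10, 11, 12, 3, 8).
Powers repeat with period 10 on this cycle, and 129 mod 10 = 9, so α^129(8) = α^9(8).
Stepping 9 places around the cycle: 8 → 2 → 4 → 7 → 9 → 6 → 10 → 11 → 12 → 3.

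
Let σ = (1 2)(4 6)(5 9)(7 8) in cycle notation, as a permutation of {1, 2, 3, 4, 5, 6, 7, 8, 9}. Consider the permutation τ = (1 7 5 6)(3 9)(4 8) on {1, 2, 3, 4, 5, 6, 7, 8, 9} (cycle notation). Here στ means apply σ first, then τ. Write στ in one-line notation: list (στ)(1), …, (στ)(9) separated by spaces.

2 7 9 1 3 8 4 5 6

Chase each element through σ then τ: 1 → 2 → 2; 2 → 1 → 7; 3 → 3 → 9; 4 → 6 → 1; 5 → 9 → 3; 6 → 4 → 8; 7 → 8 → 4; 8 → 7 → 5; 9 → 5 → 6.
So στ in one-line form is 2 7 9 1 3 8 4 5 6.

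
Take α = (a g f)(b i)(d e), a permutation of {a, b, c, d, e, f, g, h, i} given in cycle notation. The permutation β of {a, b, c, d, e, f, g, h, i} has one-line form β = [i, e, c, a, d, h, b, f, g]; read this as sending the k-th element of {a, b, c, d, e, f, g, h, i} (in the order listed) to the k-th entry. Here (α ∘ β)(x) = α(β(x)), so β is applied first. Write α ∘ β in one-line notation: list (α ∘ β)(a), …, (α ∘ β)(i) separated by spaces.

For each element, apply β then α: a → i → b; b → e → d; c → c → c; d → a → g; e → d → e; f → h → h; g → b → i; h → f → a; i → g → f.
So α ∘ β in one-line form is b d c g e h i a f.

b d c g e h i a f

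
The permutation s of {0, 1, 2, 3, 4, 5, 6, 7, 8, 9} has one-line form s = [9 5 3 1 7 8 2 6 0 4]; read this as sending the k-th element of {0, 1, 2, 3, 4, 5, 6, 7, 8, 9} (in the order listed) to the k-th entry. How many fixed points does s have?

0

No element satisfies s(x) = x, so there are 0 fixed points.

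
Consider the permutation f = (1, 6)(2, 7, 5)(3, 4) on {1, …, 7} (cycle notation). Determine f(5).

Within (2, 7, 5), 5 ↦ 2.

2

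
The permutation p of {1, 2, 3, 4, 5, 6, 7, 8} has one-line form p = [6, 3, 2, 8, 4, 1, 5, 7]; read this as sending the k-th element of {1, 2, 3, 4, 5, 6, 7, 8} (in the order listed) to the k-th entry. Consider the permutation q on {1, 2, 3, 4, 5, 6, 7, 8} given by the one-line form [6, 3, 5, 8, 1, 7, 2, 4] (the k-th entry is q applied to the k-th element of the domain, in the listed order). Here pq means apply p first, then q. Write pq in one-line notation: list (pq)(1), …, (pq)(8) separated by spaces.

Chase each element through p then q: 1 → 6 → 7; 2 → 3 → 5; 3 → 2 → 3; 4 → 8 → 4; 5 → 4 → 8; 6 → 1 → 6; 7 → 5 → 1; 8 → 7 → 2.
So pq in one-line form is 7 5 3 4 8 6 1 2.

7 5 3 4 8 6 1 2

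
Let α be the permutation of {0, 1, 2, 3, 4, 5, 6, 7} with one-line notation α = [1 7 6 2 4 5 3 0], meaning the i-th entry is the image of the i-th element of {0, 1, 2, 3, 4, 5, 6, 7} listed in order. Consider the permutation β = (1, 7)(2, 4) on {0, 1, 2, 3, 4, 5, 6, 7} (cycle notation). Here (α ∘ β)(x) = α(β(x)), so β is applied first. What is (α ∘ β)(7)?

7

(α ∘ β)(7) = α(β(7)). β(7) = 1, then α(1) = 7. So (α ∘ β)(7) = 7.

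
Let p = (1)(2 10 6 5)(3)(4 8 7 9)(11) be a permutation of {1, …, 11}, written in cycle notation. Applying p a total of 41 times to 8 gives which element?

7

8 lies in the 4-cycle (4 8 7 9).
Powers repeat with period 4 on this cycle, and 41 mod 4 = 1, so p^41(8) = p^1(8).
Advancing 1 step from 8: 8 → 7.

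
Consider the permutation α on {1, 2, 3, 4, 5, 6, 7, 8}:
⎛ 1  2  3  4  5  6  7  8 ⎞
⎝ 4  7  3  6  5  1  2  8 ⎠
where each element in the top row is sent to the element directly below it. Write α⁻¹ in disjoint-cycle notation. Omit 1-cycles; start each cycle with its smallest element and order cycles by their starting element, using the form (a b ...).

(1 6 4)(2 7)

The cycle decomposition of α is (1 4 6)(2 7).
The inverse reverses every cycle; in canonical form, α⁻¹ = (1 6 4)(2 7).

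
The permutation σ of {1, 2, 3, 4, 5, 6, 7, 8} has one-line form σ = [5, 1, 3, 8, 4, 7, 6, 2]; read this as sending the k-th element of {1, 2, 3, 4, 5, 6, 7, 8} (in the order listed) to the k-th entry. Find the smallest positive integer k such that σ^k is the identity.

The disjoint-cycle form of σ has cycle lengths 5, 2, 1.
The order is lcm(5, 2) = 10.

10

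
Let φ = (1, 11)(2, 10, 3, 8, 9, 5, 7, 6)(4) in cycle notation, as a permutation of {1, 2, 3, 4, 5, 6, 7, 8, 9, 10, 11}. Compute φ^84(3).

7

3 lies in the 8-cycle (2, 10, 3, 8, 9, 5, 7, 6).
On an 8-cycle, φ^8 is the identity, so φ^84 = φ^4 there (84 ≡ 4 mod 8).
Advancing 4 steps from 3: 3 → 8 → 9 → 5 → 7.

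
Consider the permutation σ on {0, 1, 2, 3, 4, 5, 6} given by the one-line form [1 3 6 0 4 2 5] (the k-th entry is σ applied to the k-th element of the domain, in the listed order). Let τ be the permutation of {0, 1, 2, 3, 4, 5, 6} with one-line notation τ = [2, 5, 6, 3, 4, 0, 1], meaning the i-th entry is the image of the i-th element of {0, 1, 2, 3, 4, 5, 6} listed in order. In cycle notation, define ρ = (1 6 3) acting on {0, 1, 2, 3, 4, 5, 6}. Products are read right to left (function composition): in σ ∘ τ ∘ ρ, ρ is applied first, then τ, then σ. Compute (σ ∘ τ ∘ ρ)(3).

2

(σ ∘ τ ∘ ρ)(3) = σ(τ(ρ(3))). ρ(3) = 1, then τ(1) = 5, then σ(5) = 2, so the result is 2.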